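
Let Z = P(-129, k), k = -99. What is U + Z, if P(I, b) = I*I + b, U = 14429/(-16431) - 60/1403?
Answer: 381316417859/23052693 ≈ 16541.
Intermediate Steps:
U = -21229747/23052693 (U = 14429*(-1/16431) - 60*1/1403 = -14429/16431 - 60/1403 = -21229747/23052693 ≈ -0.92092)
P(I, b) = b + I² (P(I, b) = I² + b = b + I²)
Z = 16542 (Z = -99 + (-129)² = -99 + 16641 = 16542)
U + Z = -21229747/23052693 + 16542 = 381316417859/23052693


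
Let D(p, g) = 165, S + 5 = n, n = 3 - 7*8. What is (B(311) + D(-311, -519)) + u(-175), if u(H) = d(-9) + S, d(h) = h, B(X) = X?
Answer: 409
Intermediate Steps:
n = -53 (n = 3 - 56 = -53)
S = -58 (S = -5 - 53 = -58)
u(H) = -67 (u(H) = -9 - 58 = -67)
(B(311) + D(-311, -519)) + u(-175) = (311 + 165) - 67 = 476 - 67 = 409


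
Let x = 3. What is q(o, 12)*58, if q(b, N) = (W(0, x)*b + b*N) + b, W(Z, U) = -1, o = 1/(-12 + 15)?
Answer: 232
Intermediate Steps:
o = ⅓ (o = 1/3 = ⅓ ≈ 0.33333)
q(b, N) = N*b (q(b, N) = (-b + b*N) + b = (-b + N*b) + b = N*b)
q(o, 12)*58 = (12*(⅓))*58 = 4*58 = 232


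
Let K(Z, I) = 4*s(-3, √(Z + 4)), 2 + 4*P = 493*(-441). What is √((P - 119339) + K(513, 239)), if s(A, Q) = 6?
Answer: 5*I*√27787/2 ≈ 416.74*I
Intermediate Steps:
P = -217415/4 (P = -½ + (493*(-441))/4 = -½ + (¼)*(-217413) = -½ - 217413/4 = -217415/4 ≈ -54354.)
K(Z, I) = 24 (K(Z, I) = 4*6 = 24)
√((P - 119339) + K(513, 239)) = √((-217415/4 - 119339) + 24) = √(-694771/4 + 24) = √(-694675/4) = 5*I*√27787/2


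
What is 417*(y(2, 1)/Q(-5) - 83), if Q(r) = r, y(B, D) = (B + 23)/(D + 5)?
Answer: -69917/2 ≈ -34959.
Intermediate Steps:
y(B, D) = (23 + B)/(5 + D)
417*(y(2, 1)/Q(-5) - 83) = 417*(((23 + 2)/(5 + 1))/(-5) - 83) = 417*((25/6)*(-⅕) - 83) = 417*(-⅚ - 83) = 417*(-503/6) = -69917/2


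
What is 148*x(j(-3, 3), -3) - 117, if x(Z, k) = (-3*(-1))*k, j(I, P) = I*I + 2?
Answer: -1449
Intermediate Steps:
j(I, P) = 2 + I**2 (j(I, P) = I**2 + 2 = 2 + I**2)
x(Z, k) = 3*k
148*x(j(-3, 3), -3) - 117 = 148*(3*(-3)) - 117 = 148*(-9) - 117 = -1332 - 117 = -1449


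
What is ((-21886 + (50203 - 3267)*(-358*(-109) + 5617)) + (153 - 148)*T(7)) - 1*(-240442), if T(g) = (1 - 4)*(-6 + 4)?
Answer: 2095394690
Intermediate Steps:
T(g) = 6 (T(g) = -3*(-2) = 6)
((-21886 + (50203 - 3267)*(-358*(-109) + 5617)) + (153 - 148)*T(7)) - 1*(-240442) = ((-21886 + (50203 - 3267)*(-358*(-109) + 5617)) + (153 - 148)*6) - 1*(-240442) = ((-21886 + 46936*(39022 + 5617)) + 5*6) + 240442 = ((-21886 + 46936*44639) + 30) + 240442 = ((-21886 + 2095176104) + 30) + 240442 = (2095154218 + 30) + 240442 = 2095154248 + 240442 = 2095394690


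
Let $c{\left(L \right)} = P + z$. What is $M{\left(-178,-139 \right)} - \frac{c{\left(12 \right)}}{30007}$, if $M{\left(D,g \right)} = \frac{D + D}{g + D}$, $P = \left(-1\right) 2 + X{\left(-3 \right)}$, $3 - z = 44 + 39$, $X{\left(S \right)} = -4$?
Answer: $\frac{10709754}{9512219} \approx 1.1259$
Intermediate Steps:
$z = -80$ ($z = 3 - \left(44 + 39\right) = 3 - 83 = -80$)
$P = -6$ ($P = \left(-1\right) 2 - 4 = -2 - 4 = -6$)
$c{\left(L \right)} = -86$ ($c{\left(L \right)} = -6 - 80 = -86$)
$M{\left(D,g \right)} = \frac{2 D}{D + g}$
$M{\left(-178,-139 \right)} - \frac{c{\left(12 \right)}}{30007} = 2 \left(-178\right) \frac{1}{-178 - 139} - - \frac{86}{30007} = 2 \left(-178\right) \frac{1}{-317} - \left(-86\right) \frac{1}{30007} = 2 \left(-178\right) \left(- \frac{1}{317}\right) - - \frac{86}{30007} = \frac{356}{317} + \frac{86}{30007} = \frac{10709754}{9512219}$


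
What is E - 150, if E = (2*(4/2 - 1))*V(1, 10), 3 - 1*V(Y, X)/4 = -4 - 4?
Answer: -62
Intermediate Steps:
V(Y, X) = 44 (V(Y, X) = 12 - 4*(-4 - 4) = 12 - 4*(-8) = 12 + 32 = 44)
E = 88 (E = (2*(4/2 - 1))*44 = (2*(4*(½) - 1))*44 = (2*(2 - 1))*44 = (2*1)*44 = 2*44 = 88)
E - 150 = 88 - 150 = -62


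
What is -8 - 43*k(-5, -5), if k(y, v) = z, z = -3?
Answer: 121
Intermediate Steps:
k(y, v) = -3
-8 - 43*k(-5, -5) = -8 - 43*(-3) = -8 + 129 = 121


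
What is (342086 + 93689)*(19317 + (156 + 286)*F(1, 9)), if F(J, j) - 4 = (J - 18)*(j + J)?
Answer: -23555817625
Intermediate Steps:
F(J, j) = 4 + (-18 + J)*(J + j) (F(J, j) = 4 + (J - 18)*(j + J) = 4 + (-18 + J)*(J + j))
(342086 + 93689)*(19317 + (156 + 286)*F(1, 9)) = (342086 + 93689)*(19317 + (156 + 286)*(4 + 1² - 18*1 - 18*9 + 1*9)) = 435775*(19317 + 442*(4 + 1 - 18 - 162 + 9)) = 435775*(19317 + 442*(-166)) = 435775*(19317 - 73372) = 435775*(-54055) = -23555817625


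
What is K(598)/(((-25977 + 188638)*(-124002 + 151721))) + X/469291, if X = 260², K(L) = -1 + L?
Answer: 304795177675127/2115939382346369 ≈ 0.14405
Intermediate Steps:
X = 67600
K(598)/(((-25977 + 188638)*(-124002 + 151721))) + X/469291 = (-1 + 598)/(((-25977 + 188638)*(-124002 + 151721))) + 67600/469291 = 597/((162661*27719)) + 67600*(1/469291) = 597/4508800259 + 67600/469291 = 304795177675127/2115939382346369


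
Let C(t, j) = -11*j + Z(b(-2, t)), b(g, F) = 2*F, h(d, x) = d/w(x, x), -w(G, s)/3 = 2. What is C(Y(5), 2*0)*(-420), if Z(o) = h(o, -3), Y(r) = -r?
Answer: -700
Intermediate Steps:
w(G, s) = -6 (w(G, s) = -3*2 = -6)
h(d, x) = -d/6 (h(d, x) = d/(-6) = d*(-⅙) = -d/6)
Z(o) = -o/6
C(t, j) = -11*j - t/3
C(Y(5), 2*0)*(-420) = (-22*0 - (-1)*5/3)*(-420) = (-11*0 - ⅓*(-5))*(-420) = (0 + 5/3)*(-420) = (5/3)*(-420) = -700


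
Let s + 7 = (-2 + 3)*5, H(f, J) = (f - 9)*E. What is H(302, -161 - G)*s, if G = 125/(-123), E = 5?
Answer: -2930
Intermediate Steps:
G = -125/123 (G = 125*(-1/123) = -125/123 ≈ -1.0163)
H(f, J) = -45 + 5*f (H(f, J) = (f - 9)*5 = (-9 + f)*5 = -45 + 5*f)
s = -2 (s = -7 + (-2 + 3)*5 = -7 + 1*5 = -7 + 5 = -2)
H(302, -161 - G)*s = (-45 + 5*302)*(-2) = (-45 + 1510)*(-2) = 1465*(-2) = -2930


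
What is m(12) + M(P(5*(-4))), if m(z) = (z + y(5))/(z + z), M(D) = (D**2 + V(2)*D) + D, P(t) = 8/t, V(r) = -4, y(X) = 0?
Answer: 93/50 ≈ 1.8600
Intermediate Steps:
M(D) = D**2 - 3*D (M(D) = (D**2 - 4*D) + D = D**2 - 3*D)
m(z) = 1/2 (m(z) = (z + 0)/(z + z) = z/((2*z)) = z*(1/(2*z)) = 1/2)
m(12) + M(P(5*(-4))) = 1/2 + (8/((5*(-4))))*(-3 + 8/((5*(-4)))) = 1/2 + (8/(-20))*(-3 + 8/(-20)) = 1/2 + (8*(-1/20))*(-3 + 8*(-1/20)) = 1/2 - 2*(-3 - 2/5)/5 = 1/2 - 2/5*(-17/5) = 1/2 + 34/25 = 93/50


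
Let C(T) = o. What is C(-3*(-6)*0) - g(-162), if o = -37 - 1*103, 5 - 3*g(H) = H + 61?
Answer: -526/3 ≈ -175.33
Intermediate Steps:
g(H) = -56/3 - H/3 (g(H) = 5/3 - (H + 61)/3 = 5/3 - (61 + H)/3 = 5/3 + (-61/3 - H/3) = -56/3 - H/3)
o = -140 (o = -37 - 103 = -140)
C(T) = -140
C(-3*(-6)*0) - g(-162) = -140 - (-56/3 - ⅓*(-162)) = -140 - (-56/3 + 54) = -140 - 1*106/3 = -140 - 106/3 = -526/3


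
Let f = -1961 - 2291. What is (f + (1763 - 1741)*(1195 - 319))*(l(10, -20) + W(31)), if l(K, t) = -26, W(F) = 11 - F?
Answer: -690920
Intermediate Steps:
f = -4252
(f + (1763 - 1741)*(1195 - 319))*(l(10, -20) + W(31)) = (-4252 + (1763 - 1741)*(1195 - 319))*(-26 + (11 - 1*31)) = (-4252 + 22*876)*(-26 + (11 - 31)) = (-4252 + 19272)*(-26 - 20) = 15020*(-46) = -690920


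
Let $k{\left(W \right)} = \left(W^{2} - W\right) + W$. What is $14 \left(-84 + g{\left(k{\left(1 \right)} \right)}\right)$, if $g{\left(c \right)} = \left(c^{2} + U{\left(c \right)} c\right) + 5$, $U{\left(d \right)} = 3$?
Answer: $-1050$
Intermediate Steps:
$k{\left(W \right)} = W^{2}$
$g{\left(c \right)} = 5 + c^{2} + 3 c$ ($g{\left(c \right)} = \left(c^{2} + 3 c\right) + 5 = 5 + c^{2} + 3 c$)
$14 \left(-84 + g{\left(k{\left(1 \right)} \right)}\right) = 14 \left(-84 + \left(5 + \left(1^{2}\right)^{2} + 3 \cdot 1^{2}\right)\right) = 14 \left(-84 + \left(5 + 1^{2} + 3 \cdot 1\right)\right) = 14 \left(-84 + \left(5 + 1 + 3\right)\right) = 14 \left(-84 + 9\right) = 14 \left(-75\right) = -1050$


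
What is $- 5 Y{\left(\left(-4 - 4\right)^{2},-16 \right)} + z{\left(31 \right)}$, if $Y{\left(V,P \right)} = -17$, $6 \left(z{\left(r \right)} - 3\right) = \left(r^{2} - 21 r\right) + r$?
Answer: $\frac{869}{6} \approx 144.83$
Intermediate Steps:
$z{\left(r \right)} = 3 - \frac{10 r}{3} + \frac{r^{2}}{6}$ ($z{\left(r \right)} = 3 + \frac{\left(r^{2} - 21 r\right) + r}{6} = 3 + \frac{r^{2} - 20 r}{6} = 3 + \left(- \frac{10 r}{3} + \frac{r^{2}}{6}\right) = 3 - \frac{10 r}{3} + \frac{r^{2}}{6}$)
$- 5 Y{\left(\left(-4 - 4\right)^{2},-16 \right)} + z{\left(31 \right)} = \left(-5\right) \left(-17\right) + \left(3 - \frac{310}{3} + \frac{31^{2}}{6}\right) = 85 + \left(3 - \frac{310}{3} + \frac{1}{6} \cdot 961\right) = 85 + \left(3 - \frac{310}{3} + \frac{961}{6}\right) = 85 + \frac{359}{6} = \frac{869}{6}$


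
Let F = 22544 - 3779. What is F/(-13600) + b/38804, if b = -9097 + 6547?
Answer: -38141853/26386720 ≈ -1.4455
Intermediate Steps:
b = -2550
F = 18765
F/(-13600) + b/38804 = 18765/(-13600) - 2550/38804 = 18765*(-1/13600) - 2550*1/38804 = -3753/2720 - 1275/19402 = -38141853/26386720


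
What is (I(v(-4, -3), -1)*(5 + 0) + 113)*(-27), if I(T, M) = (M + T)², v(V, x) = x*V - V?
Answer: -33426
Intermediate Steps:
v(V, x) = -V + V*x (v(V, x) = V*x - V = -V + V*x)
(I(v(-4, -3), -1)*(5 + 0) + 113)*(-27) = ((-1 - 4*(-1 - 3))²*(5 + 0) + 113)*(-27) = ((-1 - 4*(-4))²*5 + 113)*(-27) = ((-1 + 16)²*5 + 113)*(-27) = (15²*5 + 113)*(-27) = (225*5 + 113)*(-27) = (1125 + 113)*(-27) = 1238*(-27) = -33426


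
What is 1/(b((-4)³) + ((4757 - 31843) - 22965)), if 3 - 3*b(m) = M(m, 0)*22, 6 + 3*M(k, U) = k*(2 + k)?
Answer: -9/537614 ≈ -1.6741e-5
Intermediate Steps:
M(k, U) = -2 + k*(2 + k)/3 (M(k, U) = -2 + (k*(2 + k))/3 = -2 + k*(2 + k)/3)
b(m) = 47/3 - 44*m/9 - 22*m²/9 (b(m) = 1 - (-2 + m²/3 + 2*m/3)*22/3 = 1 - (-44 + 22*m²/3 + 44*m/3)/3 = 1 + (44/3 - 44*m/9 - 22*m²/9) = 47/3 - 44*m/9 - 22*m²/9)
1/(b((-4)³) + ((4757 - 31843) - 22965)) = 1/((47/3 - 44/9*(-4)³ - 22*((-4)³)²/9) + ((4757 - 31843) - 22965)) = 1/((47/3 - 44/9*(-64) - 22/9*(-64)²) + (-27086 - 22965)) = 1/((47/3 + 2816/9 - 22/9*4096) - 50051) = 1/((47/3 + 2816/9 - 90112/9) - 50051) = 1/(-87155/9 - 50051) = 1/(-537614/9) = -9/537614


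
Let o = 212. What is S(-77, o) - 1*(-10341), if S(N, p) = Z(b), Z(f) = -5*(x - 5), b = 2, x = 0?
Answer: 10366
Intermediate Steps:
Z(f) = 25 (Z(f) = -5*(0 - 5) = -5*(-5) = 25)
S(N, p) = 25
S(-77, o) - 1*(-10341) = 25 - 1*(-10341) = 25 + 10341 = 10366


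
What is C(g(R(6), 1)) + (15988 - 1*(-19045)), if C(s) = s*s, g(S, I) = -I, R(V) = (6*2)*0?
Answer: 35034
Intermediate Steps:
R(V) = 0 (R(V) = 12*0 = 0)
C(s) = s²
C(g(R(6), 1)) + (15988 - 1*(-19045)) = (-1*1)² + (15988 - 1*(-19045)) = (-1)² + (15988 + 19045) = 1 + 35033 = 35034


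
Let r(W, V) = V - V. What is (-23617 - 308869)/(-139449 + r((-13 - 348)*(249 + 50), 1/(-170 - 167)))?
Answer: 332486/139449 ≈ 2.3843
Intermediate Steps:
r(W, V) = 0
(-23617 - 308869)/(-139449 + r((-13 - 348)*(249 + 50), 1/(-170 - 167))) = (-23617 - 308869)/(-139449 + 0) = -332486/(-139449) = -332486*(-1/139449) = 332486/139449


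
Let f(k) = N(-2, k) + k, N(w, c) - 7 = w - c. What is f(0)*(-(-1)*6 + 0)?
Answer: 30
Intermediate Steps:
N(w, c) = 7 + w - c (N(w, c) = 7 + (w - c) = 7 + w - c)
f(k) = 5 (f(k) = (7 - 2 - k) + k = (5 - k) + k = 5)
f(0)*(-(-1)*6 + 0) = 5*(-(-1)*6 + 0) = 5*(-1*(-6) + 0) = 5*(6 + 0) = 5*6 = 30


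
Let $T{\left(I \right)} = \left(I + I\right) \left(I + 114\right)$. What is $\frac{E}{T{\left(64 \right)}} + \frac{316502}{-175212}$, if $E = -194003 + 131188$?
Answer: $- \frac{4554280837}{998007552} \approx -4.5634$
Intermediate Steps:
$E = -62815$
$T{\left(I \right)} = 2 I \left(114 + I\right)$
$\frac{E}{T{\left(64 \right)}} + \frac{316502}{-175212} = - \frac{62815}{2 \cdot 64 \left(114 + 64\right)} + \frac{316502}{-175212} = - \frac{62815}{2 \cdot 64 \cdot 178} + 316502 \left(- \frac{1}{175212}\right) = - \frac{62815}{22784} - \frac{158251}{87606} = - \frac{4554280837}{998007552}$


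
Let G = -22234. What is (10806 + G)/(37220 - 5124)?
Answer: -2857/8024 ≈ -0.35606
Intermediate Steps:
(10806 + G)/(37220 - 5124) = (10806 - 22234)/(37220 - 5124) = -11428/32096 = -11428*1/32096 = -2857/8024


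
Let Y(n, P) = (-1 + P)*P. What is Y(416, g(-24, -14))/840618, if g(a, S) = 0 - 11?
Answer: 22/140103 ≈ 0.00015703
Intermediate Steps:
g(a, S) = -11
Y(n, P) = P*(-1 + P)
Y(416, g(-24, -14))/840618 = -11*(-1 - 11)/840618 = -11*(-12)*(1/840618) = 132*(1/840618) = 22/140103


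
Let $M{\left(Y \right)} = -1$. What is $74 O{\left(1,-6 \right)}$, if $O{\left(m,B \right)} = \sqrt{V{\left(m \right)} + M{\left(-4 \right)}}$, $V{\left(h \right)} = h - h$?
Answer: $74 i \approx 74.0 i$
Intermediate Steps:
$V{\left(h \right)} = 0$
$O{\left(m,B \right)} = i$ ($O{\left(m,B \right)} = \sqrt{0 - 1} = \sqrt{-1} = i$)
$74 O{\left(1,-6 \right)} = 74 i$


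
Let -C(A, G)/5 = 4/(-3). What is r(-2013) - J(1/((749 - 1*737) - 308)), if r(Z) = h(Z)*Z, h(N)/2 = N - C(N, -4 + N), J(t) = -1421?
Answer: 8132599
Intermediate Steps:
C(A, G) = 20/3 (C(A, G) = -20/(-3) = -20*(-1)/3 = -5*(-4/3) = 20/3)
h(N) = -40/3 + 2*N (h(N) = 2*(N - 1*20/3) = 2*(N - 20/3) = 2*(-20/3 + N) = -40/3 + 2*N)
r(Z) = Z*(-40/3 + 2*Z) (r(Z) = (-40/3 + 2*Z)*Z = Z*(-40/3 + 2*Z))
r(-2013) - J(1/((749 - 1*737) - 308)) = (⅔)*(-2013)*(-20 + 3*(-2013)) - 1*(-1421) = (⅔)*(-2013)*(-20 - 6039) + 1421 = (⅔)*(-2013)*(-6059) + 1421 = 8131178 + 1421 = 8132599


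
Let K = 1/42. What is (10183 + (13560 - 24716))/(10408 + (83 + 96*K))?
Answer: -6811/73453 ≈ -0.092726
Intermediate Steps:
K = 1/42 ≈ 0.023810
(10183 + (13560 - 24716))/(10408 + (83 + 96*K)) = (10183 + (13560 - 24716))/(10408 + (83 + 96*(1/42))) = (10183 - 11156)/(10408 + (83 + 16/7)) = -973/(10408 + 597/7) = -973/73453/7 = -973*7/73453 = -6811/73453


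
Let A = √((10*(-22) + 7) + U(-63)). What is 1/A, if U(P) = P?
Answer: -I*√69/138 ≈ -0.060193*I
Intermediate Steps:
A = 2*I*√69 (A = √((10*(-22) + 7) - 63) = √((-220 + 7) - 63) = √(-213 - 63) = √(-276) = 2*I*√69 ≈ 16.613*I)
1/A = 1/(2*I*√69) = -I*√69/138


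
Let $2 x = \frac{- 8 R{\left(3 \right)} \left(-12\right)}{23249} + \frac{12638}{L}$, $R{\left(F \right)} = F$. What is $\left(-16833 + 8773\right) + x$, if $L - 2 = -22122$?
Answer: $- \frac{4145142837951}{514267880} \approx -8060.3$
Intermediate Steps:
$L = -22120$ ($L = 2 - 22122 = -22120$)
$x = - \frac{143725151}{514267880}$ ($x = \frac{\frac{\left(-8\right) 3 \left(-12\right)}{23249} + \frac{12638}{-22120}}{2} = \frac{\left(-24\right) \left(-12\right) \frac{1}{23249} + 12638 \left(- \frac{1}{22120}\right)}{2} = \frac{288 \cdot \frac{1}{23249} - \frac{6319}{11060}}{2} = \frac{\frac{288}{23249} - \frac{6319}{11060}}{2} = \frac{1}{2} \left(- \frac{143725151}{257133940}\right) = - \frac{143725151}{514267880} \approx -0.27948$)
$\left(-16833 + 8773\right) + x = \left(-16833 + 8773\right) - \frac{143725151}{514267880} = -8060 - \frac{143725151}{514267880} = - \frac{4145142837951}{514267880}$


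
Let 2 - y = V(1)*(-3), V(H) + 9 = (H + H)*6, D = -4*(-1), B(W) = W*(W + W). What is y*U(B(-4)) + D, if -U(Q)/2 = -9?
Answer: 202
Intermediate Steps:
B(W) = 2*W² (B(W) = W*(2*W) = 2*W²)
D = 4
V(H) = -9 + 12*H (V(H) = -9 + (H + H)*6 = -9 + (2*H)*6 = -9 + 12*H)
y = 11 (y = 2 - (-9 + 12*1)*(-3) = 2 - (-9 + 12)*(-3) = 2 - 3*(-3) = 2 - 1*(-9) = 2 + 9 = 11)
U(Q) = 18 (U(Q) = -2*(-9) = 18)
y*U(B(-4)) + D = 11*18 + 4 = 198 + 4 = 202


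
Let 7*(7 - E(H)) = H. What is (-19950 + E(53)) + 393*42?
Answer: -24112/7 ≈ -3444.6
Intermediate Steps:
E(H) = 7 - H/7
(-19950 + E(53)) + 393*42 = (-19950 + (7 - ⅐*53)) + 393*42 = (-19950 + (7 - 53/7)) + 16506 = (-19950 - 4/7) + 16506 = -139654/7 + 16506 = -24112/7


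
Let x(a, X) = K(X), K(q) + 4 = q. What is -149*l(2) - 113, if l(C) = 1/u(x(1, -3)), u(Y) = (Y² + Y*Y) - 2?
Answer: -10997/96 ≈ -114.55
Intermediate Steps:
K(q) = -4 + q
x(a, X) = -4 + X
u(Y) = -2 + 2*Y² (u(Y) = (Y² + Y²) - 2 = 2*Y² - 2 = -2 + 2*Y²)
l(C) = 1/96 (l(C) = 1/(-2 + 2*(-4 - 3)²) = 1/(-2 + 2*(-7)²) = 1/(-2 + 2*49) = 1/(-2 + 98) = 1/96)
-149*l(2) - 113 = -149*1/96 - 113 = -149/96 - 113 = -10997/96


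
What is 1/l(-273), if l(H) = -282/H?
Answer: 91/94 ≈ 0.96809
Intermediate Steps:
1/l(-273) = 1/(-282/(-273)) = 1/(-282*(-1/273)) = 1/(94/91) = 91/94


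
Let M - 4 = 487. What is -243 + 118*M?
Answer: 57695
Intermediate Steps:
M = 491 (M = 4 + 487 = 491)
-243 + 118*M = -243 + 118*491 = -243 + 57938 = 57695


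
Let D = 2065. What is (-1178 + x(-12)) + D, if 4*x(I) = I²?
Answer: 923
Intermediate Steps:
x(I) = I²/4
(-1178 + x(-12)) + D = (-1178 + (¼)*(-12)²) + 2065 = (-1178 + (¼)*144) + 2065 = (-1178 + 36) + 2065 = -1142 + 2065 = 923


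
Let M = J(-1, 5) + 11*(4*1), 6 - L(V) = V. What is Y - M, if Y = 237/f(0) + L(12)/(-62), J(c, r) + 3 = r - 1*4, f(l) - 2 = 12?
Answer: -10839/434 ≈ -24.975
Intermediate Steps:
f(l) = 14 (f(l) = 2 + 12 = 14)
L(V) = 6 - V
J(c, r) = -7 + r (J(c, r) = -3 + (r - 1*4) = -3 + (r - 4) = -3 + (-4 + r) = -7 + r)
M = 42 (M = (-7 + 5) + 11*(4*1) = -2 + 11*4 = -2 + 44 = 42)
Y = 7389/434 (Y = 237/14 + (6 - 1*12)/(-62) = 237*(1/14) + (6 - 12)*(-1/62) = 237/14 - 6*(-1/62) = 237/14 + 3/31 = 7389/434 ≈ 17.025)
Y - M = 7389/434 - 1*42 = 7389/434 - 42 = -10839/434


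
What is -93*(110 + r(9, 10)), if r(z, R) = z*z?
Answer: -17763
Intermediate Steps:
r(z, R) = z**2
-93*(110 + r(9, 10)) = -93*(110 + 9**2) = -93*(110 + 81) = -93*191 = -17763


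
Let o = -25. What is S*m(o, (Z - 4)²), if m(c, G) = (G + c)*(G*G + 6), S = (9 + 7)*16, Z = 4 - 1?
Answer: -43008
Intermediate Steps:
Z = 3
S = 256 (S = 16*16 = 256)
m(c, G) = (6 + G²)*(G + c) (m(c, G) = (G + c)*(G² + 6) = (G + c)*(6 + G²) = (6 + G²)*(G + c))
S*m(o, (Z - 4)²) = 256*(((3 - 4)²)³ + 6*(3 - 4)² + 6*(-25) - 25*(3 - 4)⁴) = 256*(((-1)²)³ + 6*(-1)² - 150 - 25*((-1)²)²) = 256*(1³ + 6*1 - 150 - 25*1²) = 256*(1 + 6 - 150 - 25*1) = 256*(1 + 6 - 150 - 25) = 256*(-168) = -43008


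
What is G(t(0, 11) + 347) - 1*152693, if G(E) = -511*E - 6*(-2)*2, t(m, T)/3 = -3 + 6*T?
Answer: -426565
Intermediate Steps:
t(m, T) = -9 + 18*T (t(m, T) = 3*(-3 + 6*T) = -9 + 18*T)
G(E) = 24 - 511*E (G(E) = -511*E + 12*2 = -511*E + 24 = 24 - 511*E)
G(t(0, 11) + 347) - 1*152693 = (24 - 511*((-9 + 18*11) + 347)) - 1*152693 = (24 - 511*((-9 + 198) + 347)) - 152693 = (24 - 511*(189 + 347)) - 152693 = (24 - 511*536) - 152693 = (24 - 273896) - 152693 = -273872 - 152693 = -426565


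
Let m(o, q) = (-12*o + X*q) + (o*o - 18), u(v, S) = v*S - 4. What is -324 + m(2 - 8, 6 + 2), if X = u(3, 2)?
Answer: -218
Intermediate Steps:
u(v, S) = -4 + S*v (u(v, S) = S*v - 4 = -4 + S*v)
X = 2 (X = -4 + 2*3 = -4 + 6 = 2)
m(o, q) = -18 + o**2 - 12*o + 2*q (m(o, q) = (-12*o + 2*q) + (o*o - 18) = (-12*o + 2*q) + (o**2 - 18) = (-12*o + 2*q) + (-18 + o**2) = -18 + o**2 - 12*o + 2*q)
-324 + m(2 - 8, 6 + 2) = -324 + (-18 + (2 - 8)**2 - 12*(2 - 8) + 2*(6 + 2)) = -324 + (-18 + (-6)**2 - 12*(-6) + 2*8) = -324 + (-18 + 36 + 72 + 16) = -324 + 106 = -218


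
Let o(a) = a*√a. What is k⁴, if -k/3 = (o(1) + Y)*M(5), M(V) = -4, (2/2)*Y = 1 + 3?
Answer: 12960000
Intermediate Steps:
o(a) = a^(3/2)
Y = 4 (Y = 1 + 3 = 4)
k = 60 (k = -3*(1^(3/2) + 4)*(-4) = -3*(1 + 4)*(-4) = -15*(-4) = -3*(-20) = 60)
k⁴ = 60⁴ = 12960000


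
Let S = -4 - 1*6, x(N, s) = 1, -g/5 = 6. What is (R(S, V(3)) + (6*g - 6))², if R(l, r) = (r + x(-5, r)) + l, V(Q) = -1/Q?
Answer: 343396/9 ≈ 38155.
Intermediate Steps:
g = -30 (g = -5*6 = -30)
S = -10 (S = -4 - 6 = -10)
R(l, r) = 1 + l + r (R(l, r) = (r + 1) + l = (1 + r) + l = 1 + l + r)
(R(S, V(3)) + (6*g - 6))² = ((1 - 10 - 1/3) + (6*(-30) - 6))² = ((1 - 10 - 1*⅓) + (-180 - 6))² = ((1 - 10 - ⅓) - 186)² = (-28/3 - 186)² = (-586/3)² = 343396/9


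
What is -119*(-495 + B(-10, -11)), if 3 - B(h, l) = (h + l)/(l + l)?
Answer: 1290555/22 ≈ 58662.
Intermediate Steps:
B(h, l) = 3 - (h + l)/(2*l) (B(h, l) = 3 - (h + l)/(l + l) = 3 - (h + l)/(2*l))
-119*(-495 + B(-10, -11)) = -119*(-495 + (½)*(-1*(-10) + 5*(-11))/(-11)) = -119*(-495 + (½)*(-1/11)*(10 - 55)) = -119*(-495 + (½)*(-1/11)*(-45)) = -119*(-495 + 45/22) = -119*(-10845/22) = 1290555/22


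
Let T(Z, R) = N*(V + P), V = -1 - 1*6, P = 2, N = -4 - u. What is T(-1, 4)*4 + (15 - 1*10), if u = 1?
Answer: 105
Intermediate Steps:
N = -5 (N = -4 - 1*1 = -4 - 1 = -5)
V = -7 (V = -1 - 6 = -7)
T(Z, R) = 25 (T(Z, R) = -5*(-7 + 2) = -5*(-5) = 25)
T(-1, 4)*4 + (15 - 1*10) = 25*4 + (15 - 1*10) = 100 + (15 - 10) = 100 + 5 = 105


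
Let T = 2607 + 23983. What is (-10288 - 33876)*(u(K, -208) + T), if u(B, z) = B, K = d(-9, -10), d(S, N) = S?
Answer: -1173923284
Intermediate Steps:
K = -9
T = 26590
(-10288 - 33876)*(u(K, -208) + T) = (-10288 - 33876)*(-9 + 26590) = -44164*26581 = -1173923284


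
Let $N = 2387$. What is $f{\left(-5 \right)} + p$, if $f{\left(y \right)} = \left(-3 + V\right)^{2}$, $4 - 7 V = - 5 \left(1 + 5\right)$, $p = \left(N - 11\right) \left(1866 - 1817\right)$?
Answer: $\frac{5704945}{49} \approx 1.1643 \cdot 10^{5}$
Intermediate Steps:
$p = 116424$ ($p = \left(2387 - 11\right) \left(1866 - 1817\right) = 2376 \cdot 49 = 116424$)
$V = \frac{34}{7}$ ($V = \frac{4}{7} - \frac{\left(-5\right) \left(1 + 5\right)}{7} = \frac{4}{7} - \frac{\left(-5\right) 6}{7} = \frac{4}{7} - - \frac{30}{7} = \frac{4}{7} + \frac{30}{7} = \frac{34}{7} \approx 4.8571$)
$f{\left(y \right)} = \frac{169}{49}$ ($f{\left(y \right)} = \left(-3 + \frac{34}{7}\right)^{2} = \left(\frac{13}{7}\right)^{2} = \frac{169}{49}$)
$f{\left(-5 \right)} + p = \frac{169}{49} + 116424 = \frac{5704945}{49}$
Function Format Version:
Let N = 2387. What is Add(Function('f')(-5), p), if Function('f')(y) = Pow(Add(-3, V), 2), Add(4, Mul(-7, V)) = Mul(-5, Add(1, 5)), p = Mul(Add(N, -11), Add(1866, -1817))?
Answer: Rational(5704945, 49) ≈ 1.1643e+5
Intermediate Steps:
p = 116424 (p = Mul(Add(2387, -11), Add(1866, -1817)) = Mul(2376, 49) = 116424)
V = Rational(34, 7) (V = Add(Rational(4, 7), Mul(Rational(-1, 7), Mul(-5, Add(1, 5)))) = Add(Rational(4, 7), Mul(Rational(-1, 7), Mul(-5, 6))) = Add(Rational(4, 7), Mul(Rational(-1, 7), -30)) = Add(Rational(4, 7), Rational(30, 7)) = Rational(34, 7) ≈ 4.8571)
Function('f')(y) = Rational(169, 49) (Function('f')(y) = Pow(Add(-3, Rational(34, 7)), 2) = Pow(Rational(13, 7), 2) = Rational(169, 49))
Add(Function('f')(-5), p) = Add(Rational(169, 49), 116424) = Rational(5704945, 49)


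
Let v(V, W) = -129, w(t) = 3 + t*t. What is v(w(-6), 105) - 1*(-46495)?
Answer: 46366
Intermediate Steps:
w(t) = 3 + t²
v(w(-6), 105) - 1*(-46495) = -129 - 1*(-46495) = -129 + 46495 = 46366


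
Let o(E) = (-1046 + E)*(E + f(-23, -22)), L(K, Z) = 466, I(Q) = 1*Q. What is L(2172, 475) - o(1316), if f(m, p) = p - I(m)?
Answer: -355124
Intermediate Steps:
I(Q) = Q
f(m, p) = p - m
o(E) = (1 + E)*(-1046 + E) (o(E) = (-1046 + E)*(E + (-22 - 1*(-23))) = (-1046 + E)*(E + (-22 + 23)) = (-1046 + E)*(E + 1) = (-1046 + E)*(1 + E) = (1 + E)*(-1046 + E))
L(2172, 475) - o(1316) = 466 - (-1046 + 1316**2 - 1045*1316) = 466 - (-1046 + 1731856 - 1375220) = 466 - 1*355590 = 466 - 355590 = -355124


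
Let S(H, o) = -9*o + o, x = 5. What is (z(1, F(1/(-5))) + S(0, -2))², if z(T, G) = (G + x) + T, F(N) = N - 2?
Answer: 9801/25 ≈ 392.04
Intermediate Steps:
F(N) = -2 + N
S(H, o) = -8*o
z(T, G) = 5 + G + T (z(T, G) = (G + 5) + T = (5 + G) + T = 5 + G + T)
(z(1, F(1/(-5))) + S(0, -2))² = ((5 + (-2 + 1/(-5)) + 1) - 8*(-2))² = ((5 + (-2 - ⅕) + 1) + 16)² = ((5 - 11/5 + 1) + 16)² = (19/5 + 16)² = (99/5)² = 9801/25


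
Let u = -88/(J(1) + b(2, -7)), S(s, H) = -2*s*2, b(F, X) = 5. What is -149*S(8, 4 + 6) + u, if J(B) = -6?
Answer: 4856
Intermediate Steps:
S(s, H) = -4*s
u = 88 (u = -88/(-6 + 5) = -88/(-1) = -88*(-1) = 88)
-149*S(8, 4 + 6) + u = -(-596)*8 + 88 = -149*(-32) + 88 = 4768 + 88 = 4856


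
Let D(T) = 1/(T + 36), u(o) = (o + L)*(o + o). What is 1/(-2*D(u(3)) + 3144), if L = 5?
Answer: 42/132047 ≈ 0.00031807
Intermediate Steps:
u(o) = 2*o*(5 + o) (u(o) = (o + 5)*(o + o) = (5 + o)*(2*o) = 2*o*(5 + o))
D(T) = 1/(36 + T)
1/(-2*D(u(3)) + 3144) = 1/(-2/(36 + 2*3*(5 + 3)) + 3144) = 1/(-2/(36 + 2*3*8) + 3144) = 1/(-2/(36 + 48) + 3144) = 1/(-2/84 + 3144) = 1/(-2*1/84 + 3144) = 1/(-1/42 + 3144) = 1/(132047/42) = 42/132047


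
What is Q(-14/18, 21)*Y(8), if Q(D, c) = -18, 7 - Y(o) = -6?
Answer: -234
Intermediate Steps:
Y(o) = 13 (Y(o) = 7 - 1*(-6) = 7 + 6 = 13)
Q(-14/18, 21)*Y(8) = -18*13 = -234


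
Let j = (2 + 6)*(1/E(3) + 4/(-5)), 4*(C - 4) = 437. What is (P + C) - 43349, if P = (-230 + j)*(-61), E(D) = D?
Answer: -1738681/60 ≈ -28978.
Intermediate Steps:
C = 453/4 (C = 4 + (¼)*437 = 4 + 437/4 = 453/4 ≈ 113.25)
j = -56/15 (j = (2 + 6)*(1/3 + 4/(-5)) = 8*(1*(⅓) + 4*(-⅕)) = 8*(⅓ - ⅘) = 8*(-7/15) = -56/15 ≈ -3.7333)
P = 213866/15 (P = (-230 - 56/15)*(-61) = -3506/15*(-61) = 213866/15 ≈ 14258.)
(P + C) - 43349 = (213866/15 + 453/4) - 43349 = 862259/60 - 43349 = -1738681/60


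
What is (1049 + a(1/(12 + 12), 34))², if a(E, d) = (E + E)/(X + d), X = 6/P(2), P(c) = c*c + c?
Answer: 194111617561/176400 ≈ 1.1004e+6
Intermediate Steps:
P(c) = c + c² (P(c) = c² + c = c + c²)
X = 1 (X = 6/((2*(1 + 2))) = 6/((2*3)) = 6/6 = 6*(⅙) = 1)
a(E, d) = 2*E/(1 + d) (a(E, d) = (E + E)/(1 + d) = (2*E)/(1 + d) = 2*E/(1 + d))
(1049 + a(1/(12 + 12), 34))² = (1049 + 2/((12 + 12)*(1 + 34)))² = (1049 + 2/(24*35))² = (1049 + 2*(1/24)*(1/35))² = (1049 + 1/420)² = (440581/420)² = 194111617561/176400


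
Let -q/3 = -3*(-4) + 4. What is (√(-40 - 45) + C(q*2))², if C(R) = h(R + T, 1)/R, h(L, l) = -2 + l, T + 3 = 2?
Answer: -783359/9216 + I*√85/48 ≈ -85.0 + 0.19207*I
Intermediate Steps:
T = -1 (T = -3 + 2 = -1)
q = -48 (q = -3*(-3*(-4) + 4) = -3*(12 + 4) = -3*16 = -48)
C(R) = -1/R (C(R) = (-2 + 1)/R = -1/R)
(√(-40 - 45) + C(q*2))² = (√(-40 - 45) - 1/((-48*2)))² = (√(-85) - 1/(-96))² = (I*√85 - 1*(-1/96))² = (I*√85 + 1/96)² = (1/96 + I*√85)²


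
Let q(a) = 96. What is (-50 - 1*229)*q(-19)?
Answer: -26784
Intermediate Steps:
(-50 - 1*229)*q(-19) = (-50 - 1*229)*96 = (-50 - 229)*96 = -279*96 = -26784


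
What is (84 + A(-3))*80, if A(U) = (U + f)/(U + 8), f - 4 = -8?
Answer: 6608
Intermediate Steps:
f = -4 (f = 4 - 8 = -4)
A(U) = (-4 + U)/(8 + U) (A(U) = (U - 4)/(U + 8) = (-4 + U)/(8 + U))
(84 + A(-3))*80 = (84 + (-4 - 3)/(8 - 3))*80 = (84 - 7/5)*80 = (413/5)*80 = 6608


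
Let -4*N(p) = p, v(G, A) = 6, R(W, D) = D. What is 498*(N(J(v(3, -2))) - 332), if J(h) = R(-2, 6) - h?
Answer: -165336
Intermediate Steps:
J(h) = 6 - h
N(p) = -p/4
498*(N(J(v(3, -2))) - 332) = 498*(-(6 - 1*6)/4 - 332) = 498*(-(6 - 6)/4 - 332) = 498*(-¼*0 - 332) = 498*(0 - 332) = 498*(-332) = -165336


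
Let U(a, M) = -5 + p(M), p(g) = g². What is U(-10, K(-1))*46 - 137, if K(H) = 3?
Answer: 47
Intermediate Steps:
U(a, M) = -5 + M²
U(-10, K(-1))*46 - 137 = (-5 + 3²)*46 - 137 = (-5 + 9)*46 - 137 = 4*46 - 137 = 184 - 137 = 47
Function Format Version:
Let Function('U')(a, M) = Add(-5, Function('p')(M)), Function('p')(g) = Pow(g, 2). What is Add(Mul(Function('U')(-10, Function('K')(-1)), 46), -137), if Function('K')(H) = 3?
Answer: 47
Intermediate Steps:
Function('U')(a, M) = Add(-5, Pow(M, 2))
Add(Mul(Function('U')(-10, Function('K')(-1)), 46), -137) = Add(Mul(Add(-5, Pow(3, 2)), 46), -137) = Add(Mul(Add(-5, 9), 46), -137) = Add(Mul(4, 46), -137) = Add(184, -137) = 47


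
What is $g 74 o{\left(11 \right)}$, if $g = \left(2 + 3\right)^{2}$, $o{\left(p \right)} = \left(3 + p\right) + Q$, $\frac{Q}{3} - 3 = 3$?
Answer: $59200$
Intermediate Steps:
$Q = 18$ ($Q = 9 + 3 \cdot 3 = 9 + 9 = 18$)
$o{\left(p \right)} = 21 + p$ ($o{\left(p \right)} = \left(3 + p\right) + 18 = 21 + p$)
$g = 25$ ($g = 5^{2} = 25$)
$g 74 o{\left(11 \right)} = 25 \cdot 74 \left(21 + 11\right) = 1850 \cdot 32 = 59200$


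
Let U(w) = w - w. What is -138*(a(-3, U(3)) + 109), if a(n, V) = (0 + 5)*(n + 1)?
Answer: -13662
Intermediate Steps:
U(w) = 0
a(n, V) = 5 + 5*n (a(n, V) = 5*(1 + n) = 5 + 5*n)
-138*(a(-3, U(3)) + 109) = -138*((5 + 5*(-3)) + 109) = -138*((5 - 15) + 109) = -138*(-10 + 109) = -138*99 = -13662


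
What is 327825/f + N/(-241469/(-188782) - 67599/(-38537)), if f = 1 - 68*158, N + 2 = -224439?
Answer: -5849571689895587939/79021802635451 ≈ -74025.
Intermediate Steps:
N = -224441 (N = -2 - 224439 = -224441)
f = -10743 (f = 1 - 10744 = -10743)
327825/f + N/(-241469/(-188782) - 67599/(-38537)) = 327825/(-10743) - 224441/(-241469/(-188782) - 67599/(-38537)) = 327825*(-1/10743) - 224441/(-241469*(-1/188782) - 67599*(-1/38537)) = -109275/3581 - 224441/(241469/188782 + 67599/38537) = -109275/3581 - 224441/22066965271/7275091934 = -109275/3581 - 224441*7275091934/22066965271 = -109275/3581 - 1632828908758894/22066965271 = -5849571689895587939/79021802635451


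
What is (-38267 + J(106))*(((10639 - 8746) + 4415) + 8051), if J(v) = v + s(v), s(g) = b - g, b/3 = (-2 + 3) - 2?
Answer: -549518930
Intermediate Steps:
b = -3 (b = 3*((-2 + 3) - 2) = 3*(1 - 2) = 3*(-1) = -3)
s(g) = -3 - g
J(v) = -3 (J(v) = v + (-3 - v) = -3)
(-38267 + J(106))*(((10639 - 8746) + 4415) + 8051) = (-38267 - 3)*(((10639 - 8746) + 4415) + 8051) = -38270*((1893 + 4415) + 8051) = -38270*(6308 + 8051) = -38270*14359 = -549518930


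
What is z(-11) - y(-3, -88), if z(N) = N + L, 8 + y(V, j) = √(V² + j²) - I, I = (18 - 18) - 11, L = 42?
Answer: 28 - √7753 ≈ -60.051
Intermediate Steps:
I = -11 (I = 0 - 11 = -11)
y(V, j) = 3 + √(V² + j²) (y(V, j) = -8 + (√(V² + j²) - 1*(-11)) = -8 + (√(V² + j²) + 11) = -8 + (11 + √(V² + j²)) = 3 + √(V² + j²))
z(N) = 42 + N (z(N) = N + 42 = 42 + N)
z(-11) - y(-3, -88) = (42 - 11) - (3 + √((-3)² + (-88)²)) = 31 - (3 + √(9 + 7744)) = 31 - (3 + √7753) = 31 + (-3 - √7753) = 28 - √7753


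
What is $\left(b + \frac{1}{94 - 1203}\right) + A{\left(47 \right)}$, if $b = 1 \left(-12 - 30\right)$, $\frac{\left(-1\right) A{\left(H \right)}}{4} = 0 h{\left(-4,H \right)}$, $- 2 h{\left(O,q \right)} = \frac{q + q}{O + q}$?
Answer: $- \frac{46579}{1109} \approx -42.001$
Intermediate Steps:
$h{\left(O,q \right)} = - \frac{q}{O + q}$ ($h{\left(O,q \right)} = - \frac{\left(q + q\right) \frac{1}{O + q}}{2} = - \frac{2 q \frac{1}{O + q}}{2} = - \frac{q}{O + q}$)
$A{\left(H \right)} = 0$ ($A{\left(H \right)} = - 4 \cdot 0 \left(- \frac{H}{-4 + H}\right) = \left(-4\right) 0 = 0$)
$b = -42$ ($b = 1 \left(-12 - 30\right) = 1 \left(-42\right) = -42$)
$\left(b + \frac{1}{94 - 1203}\right) + A{\left(47 \right)} = \left(-42 + \frac{1}{94 - 1203}\right) + 0 = \left(-42 + \frac{1}{-1109}\right) + 0 = \left(-42 - \frac{1}{1109}\right) + 0 = - \frac{46579}{1109} + 0 = - \frac{46579}{1109}$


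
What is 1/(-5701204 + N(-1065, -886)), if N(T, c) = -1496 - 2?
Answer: -1/5702702 ≈ -1.7536e-7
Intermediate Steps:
N(T, c) = -1498
1/(-5701204 + N(-1065, -886)) = 1/(-5701204 - 1498) = 1/(-5702702) = -1/5702702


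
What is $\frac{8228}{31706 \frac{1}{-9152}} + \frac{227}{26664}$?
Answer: $- \frac{1003931411161}{422704392} \approx -2375.0$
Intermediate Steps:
$\frac{8228}{31706 \frac{1}{-9152}} + \frac{227}{26664} = \frac{8228}{31706 \left(- \frac{1}{9152}\right)} + 227 \cdot \frac{1}{26664} = \frac{8228}{- \frac{15853}{4576}} + \frac{227}{26664} = 8228 \left(- \frac{4576}{15853}\right) + \frac{227}{26664} = - \frac{37651328}{15853} + \frac{227}{26664} = - \frac{1003931411161}{422704392}$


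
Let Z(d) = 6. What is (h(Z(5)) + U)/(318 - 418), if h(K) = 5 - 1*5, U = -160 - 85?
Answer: 49/20 ≈ 2.4500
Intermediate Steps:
U = -245
h(K) = 0 (h(K) = 5 - 5 = 0)
(h(Z(5)) + U)/(318 - 418) = (0 - 245)/(318 - 418) = -245/(-100) = -245*(-1/100) = 49/20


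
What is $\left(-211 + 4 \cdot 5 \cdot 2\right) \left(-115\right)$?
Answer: $19665$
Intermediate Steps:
$\left(-211 + 4 \cdot 5 \cdot 2\right) \left(-115\right) = \left(-211 + 20 \cdot 2\right) \left(-115\right) = \left(-211 + 40\right) \left(-115\right) = \left(-171\right) \left(-115\right) = 19665$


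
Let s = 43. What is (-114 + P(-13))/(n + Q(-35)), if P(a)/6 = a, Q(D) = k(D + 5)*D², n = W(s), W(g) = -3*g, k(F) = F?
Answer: 64/12293 ≈ 0.0052062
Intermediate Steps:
n = -129 (n = -3*43 = -129)
Q(D) = D²*(5 + D) (Q(D) = (D + 5)*D² = (5 + D)*D² = D²*(5 + D))
P(a) = 6*a
(-114 + P(-13))/(n + Q(-35)) = (-114 + 6*(-13))/(-129 + (-35)²*(5 - 35)) = (-114 - 78)/(-129 + 1225*(-30)) = -192/(-129 - 36750) = -192/(-36879) = -192*(-1/36879) = 64/12293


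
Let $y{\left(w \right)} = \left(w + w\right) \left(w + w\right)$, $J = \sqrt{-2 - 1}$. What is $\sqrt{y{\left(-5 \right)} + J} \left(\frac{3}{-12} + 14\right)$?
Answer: $\frac{55 \sqrt{100 + i \sqrt{3}}}{4} \approx 137.51 + 1.1907 i$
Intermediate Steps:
$J = i \sqrt{3}$ ($J = \sqrt{-3} = i \sqrt{3} \approx 1.732 i$)
$y{\left(w \right)} = 4 w^{2}$ ($y{\left(w \right)} = 2 w 2 w = 4 w^{2}$)
$\sqrt{y{\left(-5 \right)} + J} \left(\frac{3}{-12} + 14\right) = \sqrt{4 \left(-5\right)^{2} + i \sqrt{3}} \left(\frac{3}{-12} + 14\right) = \sqrt{4 \cdot 25 + i \sqrt{3}} \left(3 \left(- \frac{1}{12}\right) + 14\right) = \sqrt{100 + i \sqrt{3}} \left(- \frac{1}{4} + 14\right) = \sqrt{100 + i \sqrt{3}} \cdot \frac{55}{4} = \frac{55 \sqrt{100 + i \sqrt{3}}}{4}$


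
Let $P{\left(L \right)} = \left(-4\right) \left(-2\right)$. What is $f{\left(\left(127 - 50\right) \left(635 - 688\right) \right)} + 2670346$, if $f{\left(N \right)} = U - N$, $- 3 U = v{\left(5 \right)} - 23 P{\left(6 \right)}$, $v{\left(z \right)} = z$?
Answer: $\frac{8023460}{3} \approx 2.6745 \cdot 10^{6}$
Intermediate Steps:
$P{\left(L \right)} = 8$
$U = \frac{179}{3}$ ($U = - \frac{5 - 184}{3} = \left(- \frac{1}{3}\right) \left(-179\right) = \frac{179}{3} \approx 59.667$)
$f{\left(N \right)} = \frac{179}{3} - N$
$f{\left(\left(127 - 50\right) \left(635 - 688\right) \right)} + 2670346 = \left(\frac{179}{3} - \left(127 - 50\right) \left(635 - 688\right)\right) + 2670346 = \left(\frac{179}{3} - 77 \left(-53\right)\right) + 2670346 = \left(\frac{179}{3} - -4081\right) + 2670346 = \left(\frac{179}{3} + 4081\right) + 2670346 = \frac{12422}{3} + 2670346 = \frac{8023460}{3}$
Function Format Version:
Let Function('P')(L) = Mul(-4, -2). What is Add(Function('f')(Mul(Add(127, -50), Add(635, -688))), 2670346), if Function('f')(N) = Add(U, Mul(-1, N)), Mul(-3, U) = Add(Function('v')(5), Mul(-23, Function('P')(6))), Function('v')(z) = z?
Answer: Rational(8023460, 3) ≈ 2.6745e+6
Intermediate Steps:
Function('P')(L) = 8
U = Rational(179, 3) (U = Mul(Rational(-1, 3), Add(5, Mul(-23, 8))) = Mul(Rational(-1, 3), Add(5, -184)) = Mul(Rational(-1, 3), -179) = Rational(179, 3) ≈ 59.667)
Function('f')(N) = Add(Rational(179, 3), Mul(-1, N))
Add(Function('f')(Mul(Add(127, -50), Add(635, -688))), 2670346) = Add(Add(Rational(179, 3), Mul(-1, Mul(Add(127, -50), Add(635, -688)))), 2670346) = Add(Add(Rational(179, 3), Mul(-1, Mul(77, -53))), 2670346) = Add(Add(Rational(179, 3), Mul(-1, -4081)), 2670346) = Add(Add(Rational(179, 3), 4081), 2670346) = Add(Rational(12422, 3), 2670346) = Rational(8023460, 3)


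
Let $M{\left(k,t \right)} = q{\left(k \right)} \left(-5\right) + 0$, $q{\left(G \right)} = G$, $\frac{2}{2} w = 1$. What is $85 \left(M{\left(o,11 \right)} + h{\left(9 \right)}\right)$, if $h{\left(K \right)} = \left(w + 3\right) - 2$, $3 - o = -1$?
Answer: $-1530$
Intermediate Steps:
$o = 4$ ($o = 3 - -1 = 3 + 1 = 4$)
$w = 1$
$h{\left(K \right)} = 2$ ($h{\left(K \right)} = \left(1 + 3\right) - 2 = 4 - 2 = 2$)
$M{\left(k,t \right)} = - 5 k$ ($M{\left(k,t \right)} = k \left(-5\right) + 0 = - 5 k + 0 = - 5 k$)
$85 \left(M{\left(o,11 \right)} + h{\left(9 \right)}\right) = 85 \left(\left(-5\right) 4 + 2\right) = 85 \left(-20 + 2\right) = 85 \left(-18\right) = -1530$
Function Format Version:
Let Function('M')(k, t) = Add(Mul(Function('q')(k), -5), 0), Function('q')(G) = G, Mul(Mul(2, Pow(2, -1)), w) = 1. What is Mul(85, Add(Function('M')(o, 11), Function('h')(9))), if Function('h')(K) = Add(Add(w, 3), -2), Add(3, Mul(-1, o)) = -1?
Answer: -1530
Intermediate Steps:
o = 4 (o = Add(3, Mul(-1, -1)) = Add(3, 1) = 4)
w = 1
Function('h')(K) = 2 (Function('h')(K) = Add(Add(1, 3), -2) = Add(4, -2) = 2)
Function('M')(k, t) = Mul(-5, k) (Function('M')(k, t) = Add(Mul(k, -5), 0) = Add(Mul(-5, k), 0) = Mul(-5, k))
Mul(85, Add(Function('M')(o, 11), Function('h')(9))) = Mul(85, Add(Mul(-5, 4), 2)) = Mul(85, Add(-20, 2)) = Mul(85, -18) = -1530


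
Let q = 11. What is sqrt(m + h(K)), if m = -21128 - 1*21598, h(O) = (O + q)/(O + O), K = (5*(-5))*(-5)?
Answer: I*sqrt(26703410)/25 ≈ 206.7*I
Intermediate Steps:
K = 125 (K = -25*(-5) = 125)
h(O) = (11 + O)/(2*O) (h(O) = (O + 11)/(O + O) = (11 + O)/((2*O)) = (11 + O)*(1/(2*O)) = (11 + O)/(2*O))
m = -42726 (m = -21128 - 21598 = -42726)
sqrt(m + h(K)) = sqrt(-42726 + (1/2)*(11 + 125)/125) = sqrt(-42726 + (1/2)*(1/125)*136) = sqrt(-42726 + 68/125) = sqrt(-5340682/125) = I*sqrt(26703410)/25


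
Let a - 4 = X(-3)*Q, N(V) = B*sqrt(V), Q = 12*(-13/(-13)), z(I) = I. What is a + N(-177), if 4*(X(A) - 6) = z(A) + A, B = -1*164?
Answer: 58 - 164*I*sqrt(177) ≈ 58.0 - 2181.9*I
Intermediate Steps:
B = -164
X(A) = 6 + A/2 (X(A) = 6 + (A + A)/4 = 6 + (2*A)/4 = 6 + A/2)
Q = 12 (Q = 12*(-13*(-1/13)) = 12*1 = 12)
N(V) = -164*sqrt(V)
a = 58 (a = 4 + (6 + (1/2)*(-3))*12 = 4 + (6 - 3/2)*12 = 4 + (9/2)*12 = 4 + 54 = 58)
a + N(-177) = 58 - 164*I*sqrt(177)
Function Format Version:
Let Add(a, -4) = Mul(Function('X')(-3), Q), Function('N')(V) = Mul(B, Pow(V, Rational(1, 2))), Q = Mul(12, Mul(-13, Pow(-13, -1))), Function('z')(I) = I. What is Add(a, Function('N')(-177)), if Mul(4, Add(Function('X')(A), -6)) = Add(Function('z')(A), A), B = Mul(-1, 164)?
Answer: Add(58, Mul(-164, I, Pow(177, Rational(1, 2)))) ≈ Add(58.000, Mul(-2181.9, I))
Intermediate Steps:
B = -164
Function('X')(A) = Add(6, Mul(Rational(1, 2), A)) (Function('X')(A) = Add(6, Mul(Rational(1, 4), Add(A, A))) = Add(6, Mul(Rational(1, 4), Mul(2, A))) = Add(6, Mul(Rational(1, 2), A)))
Q = 12 (Q = Mul(12, Mul(-13, Rational(-1, 13))) = Mul(12, 1) = 12)
Function('N')(V) = Mul(-164, Pow(V, Rational(1, 2)))
a = 58 (a = Add(4, Mul(Add(6, Mul(Rational(1, 2), -3)), 12)) = Add(4, Mul(Add(6, Rational(-3, 2)), 12)) = Add(4, Mul(Rational(9, 2), 12)) = Add(4, 54) = 58)
Add(a, Function('N')(-177)) = Add(58, Mul(-164, Pow(-177, Rational(1, 2)))) = Add(58, Mul(-164, Mul(I, Pow(177, Rational(1, 2))))) = Add(58, Mul(-164, I, Pow(177, Rational(1, 2))))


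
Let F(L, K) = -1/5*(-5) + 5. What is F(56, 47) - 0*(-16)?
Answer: 6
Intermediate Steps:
F(L, K) = 6 (F(L, K) = -1*⅕*(-5) + 5 = -⅕*(-5) + 5 = 1 + 5 = 6)
F(56, 47) - 0*(-16) = 6 - 0*(-16) = 6 - 1*0 = 6 + 0 = 6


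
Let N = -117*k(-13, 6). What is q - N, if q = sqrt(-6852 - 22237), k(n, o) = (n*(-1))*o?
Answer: 9126 + I*sqrt(29089) ≈ 9126.0 + 170.55*I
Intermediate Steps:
k(n, o) = -n*o (k(n, o) = (-n)*o = -n*o)
N = -9126 (N = -(-117)*(-13)*6 = -117*78 = -9126)
q = I*sqrt(29089) (q = sqrt(-29089) = I*sqrt(29089) ≈ 170.55*I)
q - N = I*sqrt(29089) - 1*(-9126) = I*sqrt(29089) + 9126 = 9126 + I*sqrt(29089)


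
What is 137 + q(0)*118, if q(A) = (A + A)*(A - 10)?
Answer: 137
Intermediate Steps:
q(A) = 2*A*(-10 + A) (q(A) = (2*A)*(-10 + A) = 2*A*(-10 + A))
137 + q(0)*118 = 137 + (2*0*(-10 + 0))*118 = 137 + (2*0*(-10))*118 = 137 + 0*118 = 137 + 0 = 137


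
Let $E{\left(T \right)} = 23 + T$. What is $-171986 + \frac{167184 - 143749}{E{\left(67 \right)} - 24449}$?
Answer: $- \frac{4189430409}{24359} \approx -1.7199 \cdot 10^{5}$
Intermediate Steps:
$-171986 + \frac{167184 - 143749}{E{\left(67 \right)} - 24449} = -171986 + \frac{167184 - 143749}{\left(23 + 67\right) - 24449} = -171986 + \frac{23435}{90 - 24449} = -171986 + \frac{23435}{-24359} = -171986 + 23435 \left(- \frac{1}{24359}\right) = -171986 - \frac{23435}{24359} = - \frac{4189430409}{24359}$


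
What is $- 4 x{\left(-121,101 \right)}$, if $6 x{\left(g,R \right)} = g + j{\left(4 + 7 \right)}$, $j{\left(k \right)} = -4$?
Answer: $\frac{250}{3} \approx 83.333$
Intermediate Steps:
$x{\left(g,R \right)} = - \frac{2}{3} + \frac{g}{6}$ ($x{\left(g,R \right)} = \frac{g - 4}{6} = \frac{-4 + g}{6} = - \frac{2}{3} + \frac{g}{6}$)
$- 4 x{\left(-121,101 \right)} = - 4 \left(- \frac{2}{3} + \frac{1}{6} \left(-121\right)\right) = - 4 \left(- \frac{2}{3} - \frac{121}{6}\right) = \left(-4\right) \left(- \frac{125}{6}\right) = \frac{250}{3}$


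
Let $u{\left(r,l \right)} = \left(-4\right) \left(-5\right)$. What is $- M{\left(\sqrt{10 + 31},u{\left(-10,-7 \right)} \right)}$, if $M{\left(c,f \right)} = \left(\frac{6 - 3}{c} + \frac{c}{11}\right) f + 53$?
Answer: $-53 - \frac{1480 \sqrt{41}}{451} \approx -74.012$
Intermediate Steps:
$u{\left(r,l \right)} = 20$
$M{\left(c,f \right)} = 53 + f \left(\frac{3}{c} + \frac{c}{11}\right)$ ($M{\left(c,f \right)} = \left(\frac{3}{c} + c \frac{1}{11}\right) f + 53 = \left(\frac{3}{c} + \frac{c}{11}\right) f + 53 = f \left(\frac{3}{c} + \frac{c}{11}\right) + 53 = 53 + f \left(\frac{3}{c} + \frac{c}{11}\right)$)
$- M{\left(\sqrt{10 + 31},u{\left(-10,-7 \right)} \right)} = - (53 + 3 \cdot 20 \frac{1}{\sqrt{10 + 31}} + \frac{1}{11} \sqrt{10 + 31} \cdot 20) = - (53 + 3 \cdot 20 \frac{1}{\sqrt{41}} + \frac{1}{11} \sqrt{41} \cdot 20) = - (53 + 3 \cdot 20 \frac{\sqrt{41}}{41} + \frac{20 \sqrt{41}}{11}) = - (53 + \frac{60 \sqrt{41}}{41} + \frac{20 \sqrt{41}}{11}) = - (53 + \frac{1480 \sqrt{41}}{451}) = -53 - \frac{1480 \sqrt{41}}{451}$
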